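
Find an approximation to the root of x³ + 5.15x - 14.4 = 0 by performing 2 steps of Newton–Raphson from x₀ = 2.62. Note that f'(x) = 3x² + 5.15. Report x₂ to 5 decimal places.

1.76622

Newton update: x ← x − f(x)/f'(x).
x_0 = 2.620000: f = 17.077728, f' = 25.743200 → x_1 = 2.620000 - (17.077728)/(25.743200) = 1.956612
x_1 = 1.956612: f = 3.167111, f' = 16.634992 → x_2 = 1.956612 - (3.167111)/(16.634992) = 1.766224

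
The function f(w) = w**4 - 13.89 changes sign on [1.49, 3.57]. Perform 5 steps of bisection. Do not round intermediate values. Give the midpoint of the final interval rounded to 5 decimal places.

f(1.490000) = -8.961156, f(3.570000) = 148.542476 (opposite signs)
step 1: m = 2.530000, f(m) = 27.081521 > 0 → root in [1.490000, 2.530000]
step 2: m = 2.010000, f(m) = 2.432408 > 0 → root in [1.490000, 2.010000]
step 3: m = 1.750000, f(m) = -4.511094 < 0 → root in [1.750000, 2.010000]
step 4: m = 1.880000, f(m) = -1.398017 < 0 → root in [1.880000, 2.010000]
step 5: m = 1.945000, f(m) = 0.421278 > 0 → root in [1.880000, 1.945000]
Midpoint of [1.880000, 1.945000] = 1.912500

1.91250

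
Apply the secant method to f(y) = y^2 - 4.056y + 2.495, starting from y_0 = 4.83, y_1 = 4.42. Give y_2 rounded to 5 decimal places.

f(y_0) = 6.233420, f(y_1) = 4.103880
y_2 = 4.420000 - (4.103880)·(4.420000 - 4.830000)/(4.103880 - (6.233420)) = 3.629881; f(y_2) = 0.948238

3.62988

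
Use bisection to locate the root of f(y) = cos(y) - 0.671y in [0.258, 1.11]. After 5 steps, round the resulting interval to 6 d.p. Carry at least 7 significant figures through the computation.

f(0.258000) = 0.793784, f(1.110000) = -0.300148 (opposite signs)
step 1: m = 0.684000, f(m) = 0.316087 > 0 → root in [0.684000, 1.110000]
step 2: m = 0.897000, f(m) = 0.022070 > 0 → root in [0.897000, 1.110000]
step 3: m = 1.003500, f(m) = -0.135995 < 0 → root in [0.897000, 1.003500]
step 4: m = 0.950250, f(m) = -0.056138 < 0 → root in [0.897000, 0.950250]
step 5: m = 0.923625, f(m) = -0.016820 < 0 → root in [0.897000, 0.923625]

[0.897000, 0.923625]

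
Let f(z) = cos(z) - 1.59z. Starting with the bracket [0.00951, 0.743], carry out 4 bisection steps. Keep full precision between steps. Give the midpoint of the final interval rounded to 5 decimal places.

f(0.009510) = 0.984834, f(0.743000) = -0.444928 (opposite signs)
step 1: m = 0.376255, f(m) = 0.331802 > 0 → root in [0.376255, 0.743000]
step 2: m = 0.559627, f(m) = -0.042355 < 0 → root in [0.376255, 0.559627]
step 3: m = 0.467941, f(m) = 0.148472 > 0 → root in [0.467941, 0.559627]
step 4: m = 0.513784, f(m) = 0.053974 > 0 → root in [0.513784, 0.559627]
Midpoint of [0.513784, 0.559627] = 0.536706

0.53671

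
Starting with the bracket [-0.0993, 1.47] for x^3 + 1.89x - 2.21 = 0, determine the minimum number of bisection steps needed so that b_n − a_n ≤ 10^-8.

Initial width b − a = 1.47 − -0.0993 = 1.569300.
After n steps the width is (b−a)/2^n; need (b−a)/2^n ≤ 10^-8.
So n ≥ log₂(1.569300/10^-8) = log₂(156930000.0000) ≈ 27.2255.
Hence n = 28.

28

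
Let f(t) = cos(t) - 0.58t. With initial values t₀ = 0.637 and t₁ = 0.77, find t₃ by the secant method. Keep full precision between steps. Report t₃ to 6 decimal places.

f(t_0) = 0.434424, f(t_1) = 0.271311
t_2 = 0.770000 - (0.271311)·(0.770000 - 0.637000)/(0.271311 - (0.434424)) = 0.991223; f(t_2) = -0.027242
t_3 = 0.991223 - (-0.027242)·(0.991223 - 0.770000)/(-0.027242 - (0.271311)) = 0.971037; f(t_3) = 0.001243

0.971037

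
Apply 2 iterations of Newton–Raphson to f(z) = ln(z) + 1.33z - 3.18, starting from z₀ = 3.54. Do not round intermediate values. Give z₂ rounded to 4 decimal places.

1.9053

f'(z) = 1/z + 1.33
z_0 = 3.540000: f = 2.792327, f' = 1.612486 → z_1 = 3.540000 - (2.792327)/(1.612486) = 1.808309
z_1 = 1.808309: f = -0.182556, f' = 1.883003 → z_2 = 1.808309 - (-0.182556)/(1.883003) = 1.905259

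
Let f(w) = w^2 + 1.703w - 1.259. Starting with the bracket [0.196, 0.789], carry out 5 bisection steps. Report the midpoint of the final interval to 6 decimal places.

f(0.196000) = -0.886796, f(0.789000) = 0.707188 (opposite signs)
step 1: m = 0.492500, f(m) = -0.177716 < 0 → root in [0.492500, 0.789000]
step 2: m = 0.640750, f(m) = 0.242758 > 0 → root in [0.492500, 0.640750]
step 3: m = 0.566625, f(m) = 0.027026 > 0 → root in [0.492500, 0.566625]
step 4: m = 0.529563, f(m) = -0.076719 < 0 → root in [0.529563, 0.566625]
step 5: m = 0.548094, f(m) = -0.025190 < 0 → root in [0.548094, 0.566625]
Midpoint of [0.548094, 0.566625] = 0.557359

0.557359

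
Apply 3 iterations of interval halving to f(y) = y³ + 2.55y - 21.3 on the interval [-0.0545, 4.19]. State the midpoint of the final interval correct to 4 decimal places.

f(-0.054500) = -21.439137, f(4.190000) = 62.944559 (opposite signs)
step 1: m = 2.067750, f(m) = -7.186386 < 0 → root in [2.067750, 4.190000]
step 2: m = 3.128875, f(m) = 17.309876 > 0 → root in [2.067750, 3.128875]
step 3: m = 2.598313, f(m) = 2.867497 > 0 → root in [2.067750, 2.598313]
Midpoint of [2.067750, 2.598313] = 2.333031

2.3330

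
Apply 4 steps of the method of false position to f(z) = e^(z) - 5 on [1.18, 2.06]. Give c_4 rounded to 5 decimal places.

f(1.180000) = -1.745626, f(2.060000) = 2.845970
step 1: c = 1.514557, f(c) = -0.452594 < 0 → new bracket [1.514557, 2.060000]
step 2: c = 1.589397, f(c) = -0.099208 < 0 → new bracket [1.589397, 2.060000]
step 3: c = 1.605249, f(c) = -0.020900 < 0 → new bracket [1.605249, 2.060000]
step 4: c = 1.608564, f(c) = -0.004366 < 0 → new bracket [1.608564, 2.060000]

1.60856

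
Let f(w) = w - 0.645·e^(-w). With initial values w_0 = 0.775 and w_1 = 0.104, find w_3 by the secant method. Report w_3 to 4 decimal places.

0.4235

f(w_0) = 0.477846, f(w_1) = -0.477290
w_2 = 0.104000 - (-0.477290)·(0.104000 - 0.775000)/(-0.477290 - (0.477846)) = 0.439305; f(w_2) = 0.023612
w_3 = 0.439305 - (0.023612)·(0.439305 - 0.104000)/(0.023612 - (-0.477290)) = 0.423499; f(w_3) = 0.001184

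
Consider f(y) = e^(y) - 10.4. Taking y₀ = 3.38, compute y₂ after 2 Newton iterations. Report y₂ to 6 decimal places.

2.409603

f'(y) = e^(y)
y_0 = 3.380000: f = 18.970771, f' = 29.370771 → y_1 = 3.380000 - (18.970771)/(29.370771) = 2.734094
y_1 = 2.734094: f = 4.995781, f' = 15.395781 → y_2 = 2.734094 - (4.995781)/(15.395781) = 2.409603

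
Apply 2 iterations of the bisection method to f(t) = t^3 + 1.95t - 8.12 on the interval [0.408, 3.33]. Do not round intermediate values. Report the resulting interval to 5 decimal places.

f(0.408000) = -7.256483, f(3.330000) = 35.299537 (opposite signs)
step 1: m = 1.869000, f(m) = 2.053268 > 0 → root in [0.408000, 1.869000]
step 2: m = 1.138500, f(m) = -4.424222 < 0 → root in [1.138500, 1.869000]

[1.13850, 1.86900]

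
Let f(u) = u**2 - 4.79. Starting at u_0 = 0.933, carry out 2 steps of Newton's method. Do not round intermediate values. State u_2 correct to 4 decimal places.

f'(u) = 2u
u_0 = 0.933000: f = -3.919511, f' = 1.866000 → u_1 = 0.933000 - (-3.919511)/(1.866000) = 3.033488
u_1 = 3.033488: f = 4.412051, f' = 6.066976 → u_2 = 3.033488 - (4.412051)/(6.066976) = 2.306264

2.3063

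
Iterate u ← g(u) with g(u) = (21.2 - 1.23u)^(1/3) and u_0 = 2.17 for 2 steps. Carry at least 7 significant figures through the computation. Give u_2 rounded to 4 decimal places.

u_1 = g(2.170000) = 2.646258
u_2 = g(2.646258) = 2.618074

2.6181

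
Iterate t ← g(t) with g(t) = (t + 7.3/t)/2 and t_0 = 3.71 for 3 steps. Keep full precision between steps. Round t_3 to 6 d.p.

2.701853

t_1 = g(3.710000) = 2.838827
t_2 = g(2.838827) = 2.705156
t_3 = g(2.705156) = 2.701853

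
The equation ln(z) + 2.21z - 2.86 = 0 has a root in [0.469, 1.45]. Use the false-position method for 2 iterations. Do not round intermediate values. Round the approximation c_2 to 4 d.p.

1.2121

f(0.469000) = -2.580663, f(1.450000) = 0.716064
step 1: c = 1.236922, f(c) = 0.086225 > 0 → new bracket [0.469000, 1.236922]
step 2: c = 1.212094, f(c) = 0.011078 > 0 → new bracket [0.469000, 1.212094]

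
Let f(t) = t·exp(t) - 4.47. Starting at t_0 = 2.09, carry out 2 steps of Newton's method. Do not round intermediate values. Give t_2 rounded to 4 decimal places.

Newton update: t ← t − f(t)/f'(t).
f'(t) = (t + 1)·exp(t)
t_0 = 2.090000: f = 12.427473, f' = 24.982388 → t_1 = 2.090000 - (12.427473)/(24.982388) = 1.592551
t_1 = 1.592551: f = 3.359413, f' = 12.745686 → t_2 = 1.592551 - (3.359413)/(12.745686) = 1.328978

1.3290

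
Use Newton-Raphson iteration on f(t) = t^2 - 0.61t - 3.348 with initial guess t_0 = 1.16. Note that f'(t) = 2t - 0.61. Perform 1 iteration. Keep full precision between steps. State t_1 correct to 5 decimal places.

2.74480

Newton update: t ← t − f(t)/f'(t).
t_0 = 1.160000: f = -2.710000, f' = 1.710000 → t_1 = 1.160000 - (-2.710000)/(1.710000) = 2.744795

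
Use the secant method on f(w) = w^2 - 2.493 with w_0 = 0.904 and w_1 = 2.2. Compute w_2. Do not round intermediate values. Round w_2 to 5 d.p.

f(w_0) = -1.675784, f(w_1) = 2.347000
w_2 = 2.200000 - (2.347000)·(2.200000 - 0.904000)/(2.347000 - (-1.675784)) = 1.443879; f(w_2) = -0.408214

1.44388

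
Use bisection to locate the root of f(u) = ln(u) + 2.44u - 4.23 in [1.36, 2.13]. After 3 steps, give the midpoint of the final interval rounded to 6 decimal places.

1.600625

f(1.360000) = -0.604115, f(2.130000) = 1.723322 (opposite signs)
step 1: m = 1.745000, f(m) = 0.584555 > 0 → root in [1.360000, 1.745000]
step 2: m = 1.552500, f(m) = -0.002033 < 0 → root in [1.552500, 1.745000]
step 3: m = 1.648750, f(m) = 0.292967 > 0 → root in [1.552500, 1.648750]
Midpoint of [1.552500, 1.648750] = 1.600625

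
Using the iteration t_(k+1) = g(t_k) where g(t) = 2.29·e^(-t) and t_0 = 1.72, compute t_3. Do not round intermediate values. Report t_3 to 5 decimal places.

t_1 = g(1.720000) = 0.410061
t_2 = g(0.410061) = 1.519666
t_3 = g(1.519666) = 0.501018

0.50102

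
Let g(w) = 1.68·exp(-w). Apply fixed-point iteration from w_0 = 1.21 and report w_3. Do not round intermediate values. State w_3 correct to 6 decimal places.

w_1 = g(1.210000) = 0.500971
w_2 = g(0.500971) = 1.017982
w_3 = g(1.017982) = 0.607023

0.607023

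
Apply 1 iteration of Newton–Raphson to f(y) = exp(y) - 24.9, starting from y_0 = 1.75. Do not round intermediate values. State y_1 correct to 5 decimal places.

5.07697

f'(y) = exp(y)
y_0 = 1.750000: f = -19.145397, f' = 5.754603 → y_1 = 1.750000 - (-19.145397)/(5.754603) = 5.076971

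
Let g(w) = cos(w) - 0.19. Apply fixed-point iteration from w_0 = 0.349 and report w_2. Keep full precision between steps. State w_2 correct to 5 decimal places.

0.54188

w_1 = g(0.349000) = 0.749715
w_2 = g(0.749715) = 0.541883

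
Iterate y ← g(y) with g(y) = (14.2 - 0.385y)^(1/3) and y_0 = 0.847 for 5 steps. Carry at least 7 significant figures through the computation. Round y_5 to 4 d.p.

2.3686

y_1 = g(0.847000) = 2.402885
y_2 = g(2.402885) = 2.367792
y_3 = g(2.367792) = 2.368595
y_4 = g(2.368595) = 2.368577
y_5 = g(2.368577) = 2.368578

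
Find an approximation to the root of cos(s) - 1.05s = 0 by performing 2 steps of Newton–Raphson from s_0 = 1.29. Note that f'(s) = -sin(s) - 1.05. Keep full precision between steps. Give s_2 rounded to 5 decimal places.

0.71783

s_0 = 1.290000: f = -1.077379, f' = -2.010835 → s_1 = 1.290000 - (-1.077379)/(-2.010835) = 0.754213
s_1 = 0.754213: f = -0.063113, f' = -1.734715 → s_2 = 0.754213 - (-0.063113)/(-1.734715) = 0.717831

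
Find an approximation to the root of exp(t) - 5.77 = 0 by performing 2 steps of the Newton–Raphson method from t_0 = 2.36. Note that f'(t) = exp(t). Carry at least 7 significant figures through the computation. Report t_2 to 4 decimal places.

t_0 = 2.360000: f = 4.820951, f' = 10.590951 → t_1 = 2.360000 - (4.820951)/(10.590951) = 1.904805
t_1 = 1.904805: f = 0.948095, f' = 6.718095 → t_2 = 1.904805 - (0.948095)/(6.718095) = 1.763679

1.7637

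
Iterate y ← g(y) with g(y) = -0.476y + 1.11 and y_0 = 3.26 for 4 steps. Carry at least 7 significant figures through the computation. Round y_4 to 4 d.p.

0.8808

y_1 = g(3.260000) = -0.441760
y_2 = g(-0.441760) = 1.320278
y_3 = g(1.320278) = 0.481548
y_4 = g(0.481548) = 0.880783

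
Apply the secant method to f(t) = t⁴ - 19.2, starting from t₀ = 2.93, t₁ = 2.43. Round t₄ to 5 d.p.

2.09575

f(t_0) = 54.500508, f(t_1) = 15.667844
t_2 = 2.430000 - (15.667844)·(2.430000 - 2.930000)/(15.667844 - (54.500508)) = 2.228265; f(t_2) = 5.452846
t_3 = 2.228265 - (5.452846)·(2.228265 - 2.430000)/(5.452846 - (15.667844)) = 2.120577; f(t_3) = 1.021620
t_4 = 2.120577 - (1.021620)·(2.120577 - 2.228265)/(1.021620 - (5.452846)) = 2.095749; f(t_4) = 0.091112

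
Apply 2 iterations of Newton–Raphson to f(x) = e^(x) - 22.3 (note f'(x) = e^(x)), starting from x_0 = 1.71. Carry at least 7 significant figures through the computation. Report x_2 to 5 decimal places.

Newton update: x ← x − f(x)/f'(x).
x_0 = 1.710000: f = -16.771039, f' = 5.528961 → x_1 = 1.710000 - (-16.771039)/(5.528961) = 4.743307
x_1 = 4.743307: f = 92.513282, f' = 114.813282 → x_2 = 4.743307 - (92.513282)/(114.813282) = 3.937536

3.93754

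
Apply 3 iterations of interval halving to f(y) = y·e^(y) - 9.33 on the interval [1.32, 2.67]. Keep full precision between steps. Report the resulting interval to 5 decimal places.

[1.65750, 1.82625]

f(1.320000) = -4.388684, f(2.670000) = 29.224718 (opposite signs)
step 1: m = 1.995000, f(m) = 5.337645 > 0 → root in [1.320000, 1.995000]
step 2: m = 1.657500, f(m) = -0.634458 < 0 → root in [1.657500, 1.995000]
step 3: m = 1.826250, f(m) = 2.012023 > 0 → root in [1.657500, 1.826250]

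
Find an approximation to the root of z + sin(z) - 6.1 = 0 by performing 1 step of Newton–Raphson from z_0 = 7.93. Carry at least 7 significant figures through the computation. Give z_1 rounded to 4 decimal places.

Newton update: z ← z − f(z)/f'(z).
f'(z) = 1 + cos(z)
z_0 = 7.930000: f = 2.827112, f' = 0.924055 → z_1 = 7.930000 - (2.827112)/(0.924055) = 4.870537

4.8705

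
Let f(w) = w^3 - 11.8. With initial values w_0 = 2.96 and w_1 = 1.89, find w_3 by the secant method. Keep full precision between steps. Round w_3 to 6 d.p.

2.297408

Secant update: w_(k+1) = w_k − f(w_k)·(w_k − w_(k-1))/(f(w_k) − f(w_(k-1))).
f(w_0) = 14.134336, f(w_1) = -5.048731
w_2 = 1.890000 - (-5.048731)·(1.890000 - 2.960000)/(-5.048731 - (14.134336)) = 2.171610; f(w_2) = -1.558927
w_3 = 2.171610 - (-1.558927)·(2.171610 - 1.890000)/(-1.558927 - (-5.048731)) = 2.297408; f(w_3) = 0.325906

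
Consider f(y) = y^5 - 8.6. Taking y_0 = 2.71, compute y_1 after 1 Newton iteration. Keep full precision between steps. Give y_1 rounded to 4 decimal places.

Newton update: y ← y − f(y)/f'(y).
f'(y) = 5y^4
y_0 = 2.710000: f = 137.566031, f' = 269.679024 → y_1 = 2.710000 - (137.566031)/(269.679024) = 2.199890

2.1999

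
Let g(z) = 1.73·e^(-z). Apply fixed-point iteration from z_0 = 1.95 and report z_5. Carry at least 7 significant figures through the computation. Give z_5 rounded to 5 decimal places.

z_1 = g(1.950000) = 0.246134
z_2 = g(0.246134) = 1.352544
z_3 = g(1.352544) = 0.447346
z_4 = g(0.447346) = 1.106028
z_5 = g(1.106028) = 0.572406

0.57241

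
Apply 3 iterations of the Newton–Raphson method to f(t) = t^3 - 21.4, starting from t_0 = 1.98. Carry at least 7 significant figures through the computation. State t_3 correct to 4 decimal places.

2.7769

f'(t) = 3t^2
t_0 = 1.980000: f = -13.637608, f' = 11.761200 → t_1 = 1.980000 - (-13.637608)/(11.761200) = 3.139542
t_1 = 3.139542: f = 9.545605, f' = 29.570176 → t_2 = 3.139542 - (9.545605)/(29.570176) = 2.816730
t_2 = 2.816730: f = 0.947852, f' = 23.801909 → t_3 = 2.816730 - (0.947852)/(23.801909) = 2.776908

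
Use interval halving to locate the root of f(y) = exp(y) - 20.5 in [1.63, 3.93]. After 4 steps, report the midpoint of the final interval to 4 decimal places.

2.9956

f(1.630000) = -15.396125, f(3.930000) = 30.406978 (opposite signs)
step 1: m = 2.780000, f(m) = -4.380979 < 0 → root in [2.780000, 3.930000]
step 2: m = 3.355000, f(m) = 8.145604 > 0 → root in [2.780000, 3.355000]
step 3: m = 3.067500, f(m) = 0.988115 > 0 → root in [2.780000, 3.067500]
step 4: m = 2.923750, f(m) = -1.889052 < 0 → root in [2.923750, 3.067500]
Midpoint of [2.923750, 3.067500] = 2.995625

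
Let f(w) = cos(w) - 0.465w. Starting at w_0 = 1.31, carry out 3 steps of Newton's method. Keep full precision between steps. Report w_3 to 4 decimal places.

1.0570

Newton update: w ← w − f(w)/f'(w).
f'(w) = -sin(w) - 0.465
w_0 = 1.310000: f = -0.351300, f' = -1.431185 → w_1 = 1.310000 - (-0.351300)/(-1.431185) = 1.064539
w_1 = 1.064539: f = -0.010103, f' = -1.339566 → w_2 = 1.064539 - (-0.010103)/(-1.339566) = 1.056997
w_2 = 1.056997: f = -0.000014, f' = -1.335883 → w_3 = 1.056997 - (-0.000014)/(-1.335883) = 1.056986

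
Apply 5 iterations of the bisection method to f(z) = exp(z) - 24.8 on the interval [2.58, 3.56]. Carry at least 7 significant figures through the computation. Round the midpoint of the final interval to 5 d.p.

3.20781

f(2.580000) = -11.602862, f(3.560000) = 10.363197 (opposite signs)
step 1: m = 3.070000, f(m) = -3.258097 < 0 → root in [3.070000, 3.560000]
step 2: m = 3.315000, f(m) = 2.722394 > 0 → root in [3.070000, 3.315000]
step 3: m = 3.192500, f(m) = -0.450776 < 0 → root in [3.192500, 3.315000]
step 4: m = 3.253750, f(m) = 1.087235 > 0 → root in [3.192500, 3.253750]
step 5: m = 3.223125, f(m) = 0.306455 > 0 → root in [3.192500, 3.223125]
Midpoint of [3.192500, 3.223125] = 3.207813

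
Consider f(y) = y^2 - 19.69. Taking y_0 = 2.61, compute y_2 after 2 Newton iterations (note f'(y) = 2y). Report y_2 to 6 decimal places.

y_0 = 2.610000: f = -12.877900, f' = 5.220000 → y_1 = 2.610000 - (-12.877900)/(5.220000) = 5.077031
y_1 = 5.077031: f = 6.086240, f' = 10.154061 → y_2 = 5.077031 - (6.086240)/(10.154061) = 4.477641

4.477641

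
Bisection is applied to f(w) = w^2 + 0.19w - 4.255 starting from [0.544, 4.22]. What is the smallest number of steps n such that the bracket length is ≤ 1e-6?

Initial width b − a = 4.22 − 0.544 = 3.676000.
After n steps the width is (b−a)/2^n; need (b−a)/2^n ≤ 1e-6.
So n ≥ log₂(3.676000/1e-6) = log₂(3676000.0000) ≈ 21.8097.
Hence n = 22.

22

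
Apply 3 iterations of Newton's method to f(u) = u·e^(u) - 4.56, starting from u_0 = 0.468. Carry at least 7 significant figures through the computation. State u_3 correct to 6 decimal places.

f'(u) = (u + 1)·e^(u)
u_0 = 0.468000: f = -3.812699, f' = 2.344099 → u_1 = 0.468000 - (-3.812699)/(2.344099) = 2.094510
u_1 = 2.094510: f = 12.450470, f' = 25.131927 → u_2 = 2.094510 - (12.450470)/(25.131927) = 1.599105
u_2 = 1.599105: f = 3.353334, f' = 12.861936 → u_3 = 1.599105 - (3.353334)/(12.861936) = 1.338387

1.338387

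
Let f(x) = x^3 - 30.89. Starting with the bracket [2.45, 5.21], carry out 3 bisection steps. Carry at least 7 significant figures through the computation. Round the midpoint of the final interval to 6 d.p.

2.967500

f(2.450000) = -16.183875, f(5.210000) = 110.530761 (opposite signs)
step 1: m = 3.830000, f(m) = 25.291887 > 0 → root in [2.450000, 3.830000]
step 2: m = 3.140000, f(m) = 0.069144 > 0 → root in [2.450000, 3.140000]
step 3: m = 2.795000, f(m) = -9.055390 < 0 → root in [2.795000, 3.140000]
Midpoint of [2.795000, 3.140000] = 2.967500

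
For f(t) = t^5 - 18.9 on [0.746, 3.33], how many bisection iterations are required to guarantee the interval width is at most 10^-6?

Initial width b − a = 3.33 − 0.746 = 2.584000.
After n steps the width is (b−a)/2^n; need (b−a)/2^n ≤ 10^-6.
So n ≥ log₂(2.584000/10^-6) = log₂(2584000.0000) ≈ 21.3012.
Hence n = 22.

22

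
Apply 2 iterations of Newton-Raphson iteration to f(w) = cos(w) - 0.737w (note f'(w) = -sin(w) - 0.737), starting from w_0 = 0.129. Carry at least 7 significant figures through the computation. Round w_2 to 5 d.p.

Newton update: w ← w − f(w)/f'(w).
w_0 = 0.129000: f = 0.896618, f' = -0.865643 → w_1 = 0.129000 - (0.896618)/(-0.865643) = 1.164783
w_1 = 1.164783: f = -0.463496, f' = -1.655703 → w_2 = 1.164783 - (-0.463496)/(-1.655703) = 0.884844

0.88484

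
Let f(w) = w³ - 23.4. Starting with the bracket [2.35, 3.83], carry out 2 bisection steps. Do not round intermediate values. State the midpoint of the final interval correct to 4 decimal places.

2.9050

f(2.350000) = -10.422125, f(3.830000) = 32.781887 (opposite signs)
step 1: m = 3.090000, f(m) = 6.103629 > 0 → root in [2.350000, 3.090000]
step 2: m = 2.720000, f(m) = -3.276352 < 0 → root in [2.720000, 3.090000]
Midpoint of [2.720000, 3.090000] = 2.905000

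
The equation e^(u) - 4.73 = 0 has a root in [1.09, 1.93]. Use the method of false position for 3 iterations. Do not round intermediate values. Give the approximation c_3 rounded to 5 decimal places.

1.55117

f(1.090000) = -1.755726, f(1.930000) = 2.159510
step 1: c = 1.466685, f(c) = -0.395160 < 0 → new bracket [1.466685, 1.930000]
step 2: c = 1.538351, f(c) = -0.073095 < 0 → new bracket [1.538351, 1.930000]
step 3: c = 1.551174, f(c) = -0.012997 < 0 → new bracket [1.551174, 1.930000]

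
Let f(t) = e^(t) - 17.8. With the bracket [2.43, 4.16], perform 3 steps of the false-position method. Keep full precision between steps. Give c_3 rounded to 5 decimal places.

2.81579

f(2.430000) = -6.441118, f(4.160000) = 46.271523
step 1: c = 2.641394, f(c) = -3.767249 < 0 → new bracket [2.641394, 4.160000]
step 2: c = 2.755725, f(c) = -2.067563 < 0 → new bracket [2.755725, 4.160000]
step 3: c = 2.815788, f(c) = -1.093658 < 0 → new bracket [2.815788, 4.160000]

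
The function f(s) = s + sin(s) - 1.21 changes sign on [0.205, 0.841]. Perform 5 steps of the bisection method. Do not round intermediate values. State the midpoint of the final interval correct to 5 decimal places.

0.63231

f(0.205000) = -0.801433, f(0.841000) = 0.376310 (opposite signs)
step 1: m = 0.523000, f(m) = -0.187519 < 0 → root in [0.523000, 0.841000]
step 2: m = 0.682000, f(m) = 0.102347 > 0 → root in [0.523000, 0.682000]
step 3: m = 0.602500, f(m) = -0.040796 < 0 → root in [0.602500, 0.682000]
step 4: m = 0.642250, f(m) = 0.031249 > 0 → root in [0.602500, 0.642250]
step 5: m = 0.622375, f(m) = -0.004659 < 0 → root in [0.622375, 0.642250]
Midpoint of [0.622375, 0.642250] = 0.632313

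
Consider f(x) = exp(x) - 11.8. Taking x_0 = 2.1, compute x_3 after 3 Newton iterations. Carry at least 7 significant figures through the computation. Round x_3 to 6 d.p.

2.468104

Newton update: x ← x − f(x)/f'(x).
f'(x) = exp(x)
x_0 = 2.100000: f = -3.633830, f' = 8.166170 → x_1 = 2.100000 - (-3.633830)/(8.166170) = 2.544986
x_1 = 2.544986: f = 0.943048, f' = 12.743048 → x_2 = 2.544986 - (0.943048)/(12.743048) = 2.470981
x_2 = 2.470981: f = 0.034050, f' = 11.834050 → x_3 = 2.470981 - (0.034050)/(11.834050) = 2.468104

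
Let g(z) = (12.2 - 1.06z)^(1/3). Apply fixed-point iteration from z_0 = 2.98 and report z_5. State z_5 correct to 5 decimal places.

z_1 = g(2.980000) = 2.083253
z_2 = g(2.083253) = 2.153842
z_3 = g(2.153842) = 2.148452
z_4 = g(2.148452) = 2.148865
z_5 = g(2.148865) = 2.148833

2.14883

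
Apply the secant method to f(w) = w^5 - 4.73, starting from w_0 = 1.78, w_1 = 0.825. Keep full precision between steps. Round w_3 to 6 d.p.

Secant update: w_(k+1) = w_k − f(w_k)·(w_k − w_(k-1))/(f(w_k) − f(w_(k-1))).
f(w_0) = 13.138990, f(w_1) = -4.347818
w_2 = 0.825000 - (-4.347818)·(0.825000 - 1.780000)/(-4.347818 - (13.138990)) = 1.062446; f(w_2) = -3.376265
w_3 = 1.062446 - (-3.376265)·(1.062446 - 0.825000)/(-3.376265 - (-4.347818)) = 1.887598; f(w_3) = 19.233350

1.887598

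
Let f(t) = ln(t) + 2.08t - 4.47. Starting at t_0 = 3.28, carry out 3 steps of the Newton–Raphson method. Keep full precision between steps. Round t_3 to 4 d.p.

f'(t) = 1/t + 2.08
t_0 = 3.280000: f = 3.540243, f' = 2.384878 → t_1 = 3.280000 - (3.540243)/(2.384878) = 1.795545
t_1 = 1.795545: f = -0.149957, f' = 2.636934 → t_2 = 1.795545 - (-0.149957)/(2.636934) = 1.852413
t_2 = 1.852413: f = -0.000491, f' = 2.619836 → t_3 = 1.852413 - (-0.000491)/(2.619836) = 1.852601

1.8526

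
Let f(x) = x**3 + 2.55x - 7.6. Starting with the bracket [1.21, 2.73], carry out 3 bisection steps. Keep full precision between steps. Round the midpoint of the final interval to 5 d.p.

1.49500

f(1.210000) = -2.742939, f(2.730000) = 19.707917 (opposite signs)
step 1: m = 1.970000, f(m) = 5.068873 > 0 → root in [1.210000, 1.970000]
step 2: m = 1.590000, f(m) = 0.474179 > 0 → root in [1.210000, 1.590000]
step 3: m = 1.400000, f(m) = -1.286000 < 0 → root in [1.400000, 1.590000]
Midpoint of [1.400000, 1.590000] = 1.495000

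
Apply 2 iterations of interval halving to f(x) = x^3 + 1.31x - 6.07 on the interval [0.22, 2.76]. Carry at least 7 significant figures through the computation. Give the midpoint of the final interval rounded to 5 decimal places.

f(0.220000) = -5.771152, f(2.760000) = 18.570176 (opposite signs)
step 1: m = 1.490000, f(m) = -0.810151 < 0 → root in [1.490000, 2.760000]
step 2: m = 2.125000, f(m) = 6.309453 > 0 → root in [1.490000, 2.125000]
Midpoint of [1.490000, 2.125000] = 1.807500

1.80750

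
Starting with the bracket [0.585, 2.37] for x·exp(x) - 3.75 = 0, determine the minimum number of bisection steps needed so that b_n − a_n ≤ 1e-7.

25

Initial width b − a = 2.37 − 0.585 = 1.785000.
After n steps the width is (b−a)/2^n; need (b−a)/2^n ≤ 1e-7.
So n ≥ log₂(1.785000/1e-7) = log₂(17850000.0000) ≈ 24.0894.
Hence n = 25.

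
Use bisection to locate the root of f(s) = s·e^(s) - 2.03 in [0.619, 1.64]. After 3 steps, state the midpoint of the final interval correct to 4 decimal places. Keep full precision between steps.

f(0.619000) = -0.880474, f(1.640000) = 6.424478 (opposite signs)
step 1: m = 1.129500, f(m) = 1.464796 > 0 → root in [0.619000, 1.129500]
step 2: m = 0.874250, f(m) = 0.065644 > 0 → root in [0.619000, 0.874250]
step 3: m = 0.746625, f(m) = -0.454720 < 0 → root in [0.746625, 0.874250]
Midpoint of [0.746625, 0.874250] = 0.810437

0.8104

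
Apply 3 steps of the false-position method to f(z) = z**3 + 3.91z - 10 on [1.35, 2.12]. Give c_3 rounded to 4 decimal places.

f(1.350000) = -2.261125, f(2.120000) = 7.817328
step 1: c = 1.522751, f(c) = -0.515130 < 0 → new bracket [1.522751, 2.120000]
step 2: c = 1.559674, f(c) = -0.107633 < 0 → new bracket [1.559674, 2.120000]
step 3: c = 1.567285, f(c) = -0.022070 < 0 → new bracket [1.567285, 2.120000]

1.5673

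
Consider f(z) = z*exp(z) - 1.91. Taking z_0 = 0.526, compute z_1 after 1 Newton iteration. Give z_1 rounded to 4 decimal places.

0.9210

Newton update: z ← z − f(z)/f'(z).
f'(z) = (z+1)*exp(z)
z_0 = 0.526000: f = -1.019929, f' = 2.582221 → z_1 = 0.526000 - (-1.019929)/(2.582221) = 0.920981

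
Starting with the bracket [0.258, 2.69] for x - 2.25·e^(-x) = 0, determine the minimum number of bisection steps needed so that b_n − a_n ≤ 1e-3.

12

Initial width b − a = 2.69 − 0.258 = 2.432000.
After n steps the width is (b−a)/2^n; need (b−a)/2^n ≤ 1e-3.
So n ≥ log₂(2.432000/1e-3) = log₂(2432.0000) ≈ 11.2479.
Hence n = 12.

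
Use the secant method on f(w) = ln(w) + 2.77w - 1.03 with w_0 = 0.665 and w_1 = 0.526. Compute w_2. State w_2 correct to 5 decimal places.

0.57434

f(w_0) = 0.404082, f(w_1) = -0.215434
w_2 = 0.526000 - (-0.215434)·(0.526000 - 0.665000)/(-0.215434 - (0.404082)) = 0.574337; f(w_2) = 0.006373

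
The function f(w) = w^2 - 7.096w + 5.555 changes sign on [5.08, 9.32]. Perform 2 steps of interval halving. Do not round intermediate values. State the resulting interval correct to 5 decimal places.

f(5.080000) = -4.686280, f(9.320000) = 26.282680 (opposite signs)
step 1: m = 7.200000, f(m) = 6.303800 > 0 → root in [5.080000, 7.200000]
step 2: m = 6.140000, f(m) = -0.314840 < 0 → root in [6.140000, 7.200000]

[6.14000, 7.20000]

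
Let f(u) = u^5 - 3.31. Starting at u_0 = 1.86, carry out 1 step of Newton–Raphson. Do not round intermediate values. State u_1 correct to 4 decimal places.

1.5433

f'(u) = 5u^4
u_0 = 1.860000: f = 18.952028, f' = 59.844161 → u_1 = 1.860000 - (18.952028)/(59.844161) = 1.543310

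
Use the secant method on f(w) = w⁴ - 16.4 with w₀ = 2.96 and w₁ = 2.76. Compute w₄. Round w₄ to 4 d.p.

2.0346

f(w_0) = 60.365635, f(w_1) = 41.627830
w_2 = 2.760000 - (41.627830)·(2.760000 - 2.960000)/(41.627830 - (60.365635)) = 2.315681; f(w_2) = 12.355094
w_3 = 2.315681 - (12.355094)·(2.315681 - 2.760000)/(12.355094 - (41.627830)) = 2.128148; f(w_3) = 4.111958
w_4 = 2.128148 - (4.111958)·(2.128148 - 2.315681)/(4.111958 - (12.355094)) = 2.034600; f(w_4) = 0.736260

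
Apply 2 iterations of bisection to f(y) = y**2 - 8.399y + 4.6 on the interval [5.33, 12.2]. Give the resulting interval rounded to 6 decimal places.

f(5.330000) = -11.757770, f(12.200000) = 50.972200 (opposite signs)
step 1: m = 8.765000, f(m) = 7.807990 > 0 → root in [5.330000, 8.765000]
step 2: m = 7.047500, f(m) = -4.924696 < 0 → root in [7.047500, 8.765000]

[7.047500, 8.765000]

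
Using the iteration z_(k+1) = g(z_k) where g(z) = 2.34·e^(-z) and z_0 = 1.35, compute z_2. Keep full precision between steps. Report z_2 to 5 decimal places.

1.27574

z_1 = g(1.350000) = 0.606622
z_2 = g(0.606622) = 1.275743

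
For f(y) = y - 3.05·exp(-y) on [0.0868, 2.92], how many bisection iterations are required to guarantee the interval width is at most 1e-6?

22

Initial width b − a = 2.92 − 0.0868 = 2.833200.
After n steps the width is (b−a)/2^n; need (b−a)/2^n ≤ 1e-6.
So n ≥ log₂(2.833200/1e-6) = log₂(2833200.0000) ≈ 21.4340.
Hence n = 22.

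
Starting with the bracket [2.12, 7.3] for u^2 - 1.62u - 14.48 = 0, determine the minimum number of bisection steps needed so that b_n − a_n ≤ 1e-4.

16

Initial width b − a = 7.3 − 2.12 = 5.180000.
After n steps the width is (b−a)/2^n; need (b−a)/2^n ≤ 1e-4.
So n ≥ log₂(5.180000/1e-4) = log₂(51800.0000) ≈ 15.6607.
Hence n = 16.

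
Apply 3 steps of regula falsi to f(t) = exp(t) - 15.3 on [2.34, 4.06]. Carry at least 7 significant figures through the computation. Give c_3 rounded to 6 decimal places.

2.668716

False-position update: c = (a·f(b) − b·f(a))/(f(b) − f(a)); replace the endpoint whose sign matches f(c).
f(2.340000) = -4.918763, f(4.060000) = 42.674311
step 1: c = 2.517763, f(c) = -2.899179 < 0 → new bracket [2.517763, 4.060000]
step 2: c = 2.615873, f(c) = -1.620849 < 0 → new bracket [2.615873, 4.060000]
step 3: c = 2.668716, f(c) = -0.878555 < 0 → new bracket [2.668716, 4.060000]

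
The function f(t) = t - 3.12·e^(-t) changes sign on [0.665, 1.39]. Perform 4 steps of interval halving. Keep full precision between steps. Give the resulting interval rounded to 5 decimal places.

f(0.665000) = -0.939533, f(1.390000) = 0.612885 (opposite signs)
step 1: m = 1.027500, f(m) = -0.089150 < 0 → root in [1.027500, 1.390000]
step 2: m = 1.208750, f(m) = 0.277211 > 0 → root in [1.027500, 1.208750]
step 3: m = 1.118125, f(m) = 0.098222 > 0 → root in [1.027500, 1.118125]
step 4: m = 1.072812, f(m) = 0.005632 > 0 → root in [1.027500, 1.072812]

[1.02750, 1.07281]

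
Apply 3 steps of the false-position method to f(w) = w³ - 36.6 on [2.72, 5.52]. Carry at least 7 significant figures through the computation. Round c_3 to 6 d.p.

3.259429

f(2.720000) = -16.476352, f(5.520000) = 131.596608
step 1: c = 3.031561, f(c) = -8.738852 < 0 → new bracket [3.031561, 5.520000]
step 2: c = 3.186519, f(c) = -4.244390 < 0 → new bracket [3.186519, 5.520000]
step 3: c = 3.259429, f(c) = -1.972213 < 0 → new bracket [3.259429, 5.520000]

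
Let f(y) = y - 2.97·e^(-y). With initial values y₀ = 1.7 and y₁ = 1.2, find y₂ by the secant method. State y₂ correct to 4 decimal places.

1.0207

f(y_0) = 1.157430, f(y_1) = 0.305453
y_2 = 1.200000 - (0.305453)·(1.200000 - 1.700000)/(0.305453 - (1.157430)) = 1.020739; f(y_2) = -0.049438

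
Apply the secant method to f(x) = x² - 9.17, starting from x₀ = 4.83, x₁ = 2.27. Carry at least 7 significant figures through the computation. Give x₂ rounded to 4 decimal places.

f(x_0) = 14.158900, f(x_1) = -4.017100
x_2 = 2.270000 - (-4.017100)·(2.270000 - 4.830000)/(-4.017100 - (14.158900)) = 2.835789; f(x_2) = -1.128302

2.8358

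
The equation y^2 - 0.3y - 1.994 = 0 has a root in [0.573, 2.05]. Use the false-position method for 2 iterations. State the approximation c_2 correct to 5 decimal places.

1.53828

f(0.573000) = -1.837571, f(2.050000) = 1.593500
step 1: c = 1.364034, f(c) = -0.542622 < 0 → new bracket [1.364034, 2.050000]
step 2: c = 1.538284, f(c) = -0.089167 < 0 → new bracket [1.538284, 2.050000]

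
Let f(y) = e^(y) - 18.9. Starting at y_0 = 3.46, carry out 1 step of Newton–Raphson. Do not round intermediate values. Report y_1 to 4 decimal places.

3.0540

f'(y) = e^(y)
y_0 = 3.460000: f = 12.916977, f' = 31.816977 → y_1 = 3.460000 - (12.916977)/(31.816977) = 3.054023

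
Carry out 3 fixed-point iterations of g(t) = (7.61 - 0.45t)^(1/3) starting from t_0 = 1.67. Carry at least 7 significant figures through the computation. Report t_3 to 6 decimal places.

t_1 = g(1.670000) = 1.899954
t_2 = g(1.899954) = 1.890350
t_3 = g(1.890350) = 1.890753

1.890753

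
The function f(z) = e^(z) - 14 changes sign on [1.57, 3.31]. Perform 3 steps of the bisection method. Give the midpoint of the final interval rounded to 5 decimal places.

2.54875

f(1.570000) = -9.193352, f(3.310000) = 13.385125 (opposite signs)
step 1: m = 2.440000, f(m) = -2.526959 < 0 → root in [2.440000, 3.310000]
step 2: m = 2.875000, f(m) = 3.725424 > 0 → root in [2.440000, 2.875000]
step 3: m = 2.657500, f(m) = 0.260593 > 0 → root in [2.440000, 2.657500]
Midpoint of [2.440000, 2.657500] = 2.548750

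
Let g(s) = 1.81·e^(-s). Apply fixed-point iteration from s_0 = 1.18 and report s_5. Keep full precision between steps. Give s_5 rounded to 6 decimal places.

s_1 = g(1.180000) = 0.556175
s_2 = g(0.556175) = 1.037851
s_3 = g(1.037851) = 0.641129
s_4 = g(0.641129) = 0.953322
s_5 = g(0.953322) = 0.697680

0.697680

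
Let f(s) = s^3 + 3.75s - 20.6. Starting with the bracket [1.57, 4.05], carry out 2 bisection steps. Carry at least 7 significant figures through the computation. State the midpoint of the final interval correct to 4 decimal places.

f(1.570000) = -10.842607, f(4.050000) = 61.017625 (opposite signs)
step 1: m = 2.810000, f(m) = 12.125541 > 0 → root in [1.570000, 2.810000]
step 2: m = 2.190000, f(m) = -1.884041 < 0 → root in [2.190000, 2.810000]
Midpoint of [2.190000, 2.810000] = 2.500000

2.5000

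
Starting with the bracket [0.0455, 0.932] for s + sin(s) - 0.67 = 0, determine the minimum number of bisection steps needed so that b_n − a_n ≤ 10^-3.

Initial width b − a = 0.932 − 0.0455 = 0.886500.
After n steps the width is (b−a)/2^n; need (b−a)/2^n ≤ 10^-3.
So n ≥ log₂(0.886500/10^-3) = log₂(886.5000) ≈ 9.7920.
Hence n = 10.

10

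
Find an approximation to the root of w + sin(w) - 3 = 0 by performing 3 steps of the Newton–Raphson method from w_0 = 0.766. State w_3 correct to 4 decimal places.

2.1639

Newton update: w ← w − f(w)/f'(w).
f'(w) = 1 + cos(w)
w_0 = 0.766000: f = -1.540742, f' = 1.720689 → w_1 = 0.766000 - (-1.540742)/(1.720689) = 1.661421
w_1 = 1.661421: f = -0.342682, f' = 0.909499 → w_2 = 1.661421 - (-0.342682)/(0.909499) = 2.038203
w_2 = 2.038203: f = -0.069057, f' = 0.549428 → w_3 = 2.038203 - (-0.069057)/(0.549428) = 2.163892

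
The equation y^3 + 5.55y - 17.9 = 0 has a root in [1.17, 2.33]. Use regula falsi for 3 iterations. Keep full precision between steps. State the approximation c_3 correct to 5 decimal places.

1.92811

f(1.170000) = -9.804887, f(2.330000) = 7.680837
step 1: c = 1.820455, f(c) = -1.763391 < 0 → new bracket [1.820455, 2.330000]
step 2: c = 1.915595, f(c) = -0.239164 < 0 → new bracket [1.915595, 2.330000]
step 3: c = 1.928109, f(c) = -0.031049 < 0 → new bracket [1.928109, 2.330000]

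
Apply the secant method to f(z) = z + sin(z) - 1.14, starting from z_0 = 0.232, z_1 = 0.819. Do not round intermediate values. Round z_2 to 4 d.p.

Secant update: z_(k+1) = z_k − f(z_k)·(z_k − z_(k-1))/(f(z_k) − f(z_(k-1))).
f(z_0) = -0.678076, f(z_1) = 0.409463
z_2 = 0.819000 - (0.409463)·(0.819000 - 0.232000)/(0.409463 - (-0.678076)) = 0.597992; f(z_2) = 0.020976

0.5980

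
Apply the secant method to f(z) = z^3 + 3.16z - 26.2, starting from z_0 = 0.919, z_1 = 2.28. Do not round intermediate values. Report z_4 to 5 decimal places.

2.61424

f(z_0) = -22.519808, f(z_1) = -7.142848
z_2 = 2.280000 - (-7.142848)·(2.280000 - 0.919000)/(-7.142848 - (-22.519808)) = 2.912207; f(z_2) = 7.700844
z_3 = 2.912207 - (7.700844)·(2.912207 - 2.280000)/(7.700844 - (-7.142848)) = 2.584221; f(z_3) = -0.775933
z_4 = 2.584221 - (-0.775933)·(2.584221 - 2.912207)/(-0.775933 - (7.700844)) = 2.614243; f(z_4) = -0.072555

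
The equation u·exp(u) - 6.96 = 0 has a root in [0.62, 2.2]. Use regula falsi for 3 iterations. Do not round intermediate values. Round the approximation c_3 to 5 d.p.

1.45076

False-position update: c = (a·f(b) − b·f(a))/(f(b) − f(a)); replace the endpoint whose sign matches f(c).
f(0.620000) = -5.807465, f(2.200000) = 12.895030
step 1: c = 1.110619, f(c) = -3.587899 < 0 → new bracket [1.110619, 2.200000]
step 2: c = 1.347748, f(c) = -1.772854 < 0 → new bracket [1.347748, 2.200000]
step 3: c = 1.450757, f(c) = -0.770574 < 0 → new bracket [1.450757, 2.200000]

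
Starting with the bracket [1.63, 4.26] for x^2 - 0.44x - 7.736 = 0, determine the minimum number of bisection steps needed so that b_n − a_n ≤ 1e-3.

12

Initial width b − a = 4.26 − 1.63 = 2.630000.
After n steps the width is (b−a)/2^n; need (b−a)/2^n ≤ 1e-3.
So n ≥ log₂(2.630000/1e-3) = log₂(2630.0000) ≈ 11.3608.
Hence n = 12.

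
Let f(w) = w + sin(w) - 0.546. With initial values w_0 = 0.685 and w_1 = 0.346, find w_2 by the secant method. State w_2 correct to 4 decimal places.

0.2714

f(w_0) = 0.771673, f(w_1) = 0.139138
w_2 = 0.346000 - (0.139138)·(0.346000 - 0.685000)/(0.139138 - (0.771673)) = 0.271431; f(w_2) = -0.006459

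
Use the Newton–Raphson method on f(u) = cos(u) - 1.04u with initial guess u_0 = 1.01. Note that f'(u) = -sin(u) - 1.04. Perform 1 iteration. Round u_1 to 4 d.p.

u_0 = 1.010000: f = -0.518539, f' = -1.886832 → u_1 = 1.010000 - (-0.518539)/(-1.886832) = 0.735180

0.7352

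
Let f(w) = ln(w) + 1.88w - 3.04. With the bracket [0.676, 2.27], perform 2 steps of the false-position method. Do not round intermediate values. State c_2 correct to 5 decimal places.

1.43432

f(0.676000) = -2.160682, f(2.270000) = 2.047380
step 1: c = 1.494459, f(c) = 0.171348 > 0 → new bracket [0.676000, 1.494459]
step 2: c = 1.434322, f(c) = 0.017218 > 0 → new bracket [0.676000, 1.434322]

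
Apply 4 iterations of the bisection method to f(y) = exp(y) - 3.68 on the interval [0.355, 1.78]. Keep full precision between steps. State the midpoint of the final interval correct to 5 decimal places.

1.29016

f(0.355000) = -2.253819, f(1.780000) = 2.249856 (opposite signs)
step 1: m = 1.067500, f(m) = -0.771900 < 0 → root in [1.067500, 1.780000]
step 2: m = 1.423750, f(m) = 0.472664 > 0 → root in [1.067500, 1.423750]
step 3: m = 1.245625, f(m) = -0.204894 < 0 → root in [1.245625, 1.423750]
step 4: m = 1.334688, f(m) = 0.118809 > 0 → root in [1.245625, 1.334688]
Midpoint of [1.245625, 1.334688] = 1.290156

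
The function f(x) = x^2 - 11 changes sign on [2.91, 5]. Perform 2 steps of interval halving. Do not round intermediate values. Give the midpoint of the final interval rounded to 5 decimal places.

f(2.910000) = -2.531900, f(5.000000) = 14.000000 (opposite signs)
step 1: m = 3.955000, f(m) = 4.642025 > 0 → root in [2.910000, 3.955000]
step 2: m = 3.432500, f(m) = 0.782056 > 0 → root in [2.910000, 3.432500]
Midpoint of [2.910000, 3.432500] = 3.171250

3.17125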